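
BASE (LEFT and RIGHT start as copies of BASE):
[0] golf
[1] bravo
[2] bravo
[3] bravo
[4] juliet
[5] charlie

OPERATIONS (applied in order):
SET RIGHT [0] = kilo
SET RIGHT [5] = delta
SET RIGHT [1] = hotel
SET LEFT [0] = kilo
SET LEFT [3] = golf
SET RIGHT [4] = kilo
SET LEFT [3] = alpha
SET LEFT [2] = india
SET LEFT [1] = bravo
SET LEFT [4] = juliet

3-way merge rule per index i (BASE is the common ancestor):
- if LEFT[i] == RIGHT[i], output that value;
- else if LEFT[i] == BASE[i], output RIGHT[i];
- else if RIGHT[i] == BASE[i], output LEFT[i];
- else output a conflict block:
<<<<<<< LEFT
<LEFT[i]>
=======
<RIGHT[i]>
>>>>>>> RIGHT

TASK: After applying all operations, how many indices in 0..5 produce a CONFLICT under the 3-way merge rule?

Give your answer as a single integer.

Final LEFT:  [kilo, bravo, india, alpha, juliet, charlie]
Final RIGHT: [kilo, hotel, bravo, bravo, kilo, delta]
i=0: L=kilo R=kilo -> agree -> kilo
i=1: L=bravo=BASE, R=hotel -> take RIGHT -> hotel
i=2: L=india, R=bravo=BASE -> take LEFT -> india
i=3: L=alpha, R=bravo=BASE -> take LEFT -> alpha
i=4: L=juliet=BASE, R=kilo -> take RIGHT -> kilo
i=5: L=charlie=BASE, R=delta -> take RIGHT -> delta
Conflict count: 0

Answer: 0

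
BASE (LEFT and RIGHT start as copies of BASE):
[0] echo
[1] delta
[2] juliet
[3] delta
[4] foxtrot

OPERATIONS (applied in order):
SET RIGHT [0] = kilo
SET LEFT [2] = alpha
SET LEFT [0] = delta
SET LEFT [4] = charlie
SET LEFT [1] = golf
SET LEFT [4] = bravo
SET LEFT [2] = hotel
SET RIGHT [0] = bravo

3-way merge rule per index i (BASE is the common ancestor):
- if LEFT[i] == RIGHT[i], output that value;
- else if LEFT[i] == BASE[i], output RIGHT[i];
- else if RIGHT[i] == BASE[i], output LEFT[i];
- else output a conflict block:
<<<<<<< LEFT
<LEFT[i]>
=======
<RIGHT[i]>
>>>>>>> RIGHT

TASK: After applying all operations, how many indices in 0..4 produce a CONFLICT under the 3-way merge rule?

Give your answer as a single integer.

Answer: 1

Derivation:
Final LEFT:  [delta, golf, hotel, delta, bravo]
Final RIGHT: [bravo, delta, juliet, delta, foxtrot]
i=0: BASE=echo L=delta R=bravo all differ -> CONFLICT
i=1: L=golf, R=delta=BASE -> take LEFT -> golf
i=2: L=hotel, R=juliet=BASE -> take LEFT -> hotel
i=3: L=delta R=delta -> agree -> delta
i=4: L=bravo, R=foxtrot=BASE -> take LEFT -> bravo
Conflict count: 1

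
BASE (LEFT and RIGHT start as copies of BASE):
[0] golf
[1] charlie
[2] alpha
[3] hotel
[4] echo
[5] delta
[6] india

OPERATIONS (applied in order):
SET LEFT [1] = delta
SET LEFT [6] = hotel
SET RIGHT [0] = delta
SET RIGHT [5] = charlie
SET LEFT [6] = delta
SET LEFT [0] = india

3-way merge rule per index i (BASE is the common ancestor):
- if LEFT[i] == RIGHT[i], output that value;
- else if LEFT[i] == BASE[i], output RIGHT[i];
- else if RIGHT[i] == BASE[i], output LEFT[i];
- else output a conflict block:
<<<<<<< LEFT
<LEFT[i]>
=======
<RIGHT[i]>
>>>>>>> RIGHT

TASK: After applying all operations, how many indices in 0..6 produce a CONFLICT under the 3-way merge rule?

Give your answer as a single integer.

Answer: 1

Derivation:
Final LEFT:  [india, delta, alpha, hotel, echo, delta, delta]
Final RIGHT: [delta, charlie, alpha, hotel, echo, charlie, india]
i=0: BASE=golf L=india R=delta all differ -> CONFLICT
i=1: L=delta, R=charlie=BASE -> take LEFT -> delta
i=2: L=alpha R=alpha -> agree -> alpha
i=3: L=hotel R=hotel -> agree -> hotel
i=4: L=echo R=echo -> agree -> echo
i=5: L=delta=BASE, R=charlie -> take RIGHT -> charlie
i=6: L=delta, R=india=BASE -> take LEFT -> delta
Conflict count: 1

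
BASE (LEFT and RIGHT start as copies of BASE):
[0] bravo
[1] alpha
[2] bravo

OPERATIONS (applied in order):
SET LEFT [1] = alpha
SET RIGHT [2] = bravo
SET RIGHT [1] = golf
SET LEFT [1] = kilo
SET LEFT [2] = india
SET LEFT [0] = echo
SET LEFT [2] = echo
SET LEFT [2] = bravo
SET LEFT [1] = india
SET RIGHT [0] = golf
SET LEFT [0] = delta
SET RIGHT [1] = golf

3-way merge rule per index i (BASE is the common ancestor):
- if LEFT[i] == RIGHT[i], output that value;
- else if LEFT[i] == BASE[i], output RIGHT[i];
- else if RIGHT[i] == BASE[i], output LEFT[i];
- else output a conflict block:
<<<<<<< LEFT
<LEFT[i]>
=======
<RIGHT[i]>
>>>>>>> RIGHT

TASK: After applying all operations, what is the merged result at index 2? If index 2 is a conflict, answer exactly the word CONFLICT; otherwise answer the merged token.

Answer: bravo

Derivation:
Final LEFT:  [delta, india, bravo]
Final RIGHT: [golf, golf, bravo]
i=0: BASE=bravo L=delta R=golf all differ -> CONFLICT
i=1: BASE=alpha L=india R=golf all differ -> CONFLICT
i=2: L=bravo R=bravo -> agree -> bravo
Index 2 -> bravo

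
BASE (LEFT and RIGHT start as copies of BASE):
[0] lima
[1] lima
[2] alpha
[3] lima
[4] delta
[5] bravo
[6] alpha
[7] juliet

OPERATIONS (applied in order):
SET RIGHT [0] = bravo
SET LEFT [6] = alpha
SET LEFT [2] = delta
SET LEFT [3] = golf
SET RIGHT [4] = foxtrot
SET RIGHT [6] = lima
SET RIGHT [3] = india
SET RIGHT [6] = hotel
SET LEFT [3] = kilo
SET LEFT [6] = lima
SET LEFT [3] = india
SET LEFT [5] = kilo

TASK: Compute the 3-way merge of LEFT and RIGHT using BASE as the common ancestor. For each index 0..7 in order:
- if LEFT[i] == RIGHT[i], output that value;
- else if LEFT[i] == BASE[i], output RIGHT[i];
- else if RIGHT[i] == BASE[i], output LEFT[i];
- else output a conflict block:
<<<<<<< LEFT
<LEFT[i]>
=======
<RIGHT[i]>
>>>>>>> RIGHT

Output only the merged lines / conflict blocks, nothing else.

Answer: bravo
lima
delta
india
foxtrot
kilo
<<<<<<< LEFT
lima
=======
hotel
>>>>>>> RIGHT
juliet

Derivation:
Final LEFT:  [lima, lima, delta, india, delta, kilo, lima, juliet]
Final RIGHT: [bravo, lima, alpha, india, foxtrot, bravo, hotel, juliet]
i=0: L=lima=BASE, R=bravo -> take RIGHT -> bravo
i=1: L=lima R=lima -> agree -> lima
i=2: L=delta, R=alpha=BASE -> take LEFT -> delta
i=3: L=india R=india -> agree -> india
i=4: L=delta=BASE, R=foxtrot -> take RIGHT -> foxtrot
i=5: L=kilo, R=bravo=BASE -> take LEFT -> kilo
i=6: BASE=alpha L=lima R=hotel all differ -> CONFLICT
i=7: L=juliet R=juliet -> agree -> juliet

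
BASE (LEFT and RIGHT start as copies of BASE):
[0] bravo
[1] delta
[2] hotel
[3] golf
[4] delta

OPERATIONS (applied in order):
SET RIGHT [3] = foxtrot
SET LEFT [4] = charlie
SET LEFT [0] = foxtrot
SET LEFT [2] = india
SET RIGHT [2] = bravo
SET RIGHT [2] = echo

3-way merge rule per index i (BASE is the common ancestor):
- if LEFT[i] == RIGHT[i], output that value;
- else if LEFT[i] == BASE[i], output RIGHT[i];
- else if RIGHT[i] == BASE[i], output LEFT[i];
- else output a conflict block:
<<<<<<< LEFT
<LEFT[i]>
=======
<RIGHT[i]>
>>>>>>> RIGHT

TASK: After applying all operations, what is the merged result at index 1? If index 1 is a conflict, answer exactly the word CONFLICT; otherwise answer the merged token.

Answer: delta

Derivation:
Final LEFT:  [foxtrot, delta, india, golf, charlie]
Final RIGHT: [bravo, delta, echo, foxtrot, delta]
i=0: L=foxtrot, R=bravo=BASE -> take LEFT -> foxtrot
i=1: L=delta R=delta -> agree -> delta
i=2: BASE=hotel L=india R=echo all differ -> CONFLICT
i=3: L=golf=BASE, R=foxtrot -> take RIGHT -> foxtrot
i=4: L=charlie, R=delta=BASE -> take LEFT -> charlie
Index 1 -> delta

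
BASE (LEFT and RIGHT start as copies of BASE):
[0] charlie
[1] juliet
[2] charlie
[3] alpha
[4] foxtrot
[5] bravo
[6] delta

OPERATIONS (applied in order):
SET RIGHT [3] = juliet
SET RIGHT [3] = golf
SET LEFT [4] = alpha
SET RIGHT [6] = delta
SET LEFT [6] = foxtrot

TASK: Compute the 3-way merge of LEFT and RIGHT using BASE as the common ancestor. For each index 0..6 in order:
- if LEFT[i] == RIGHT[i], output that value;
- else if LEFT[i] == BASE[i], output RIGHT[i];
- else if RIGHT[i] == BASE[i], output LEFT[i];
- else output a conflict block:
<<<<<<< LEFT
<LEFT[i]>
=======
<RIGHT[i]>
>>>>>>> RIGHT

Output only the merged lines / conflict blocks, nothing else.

Final LEFT:  [charlie, juliet, charlie, alpha, alpha, bravo, foxtrot]
Final RIGHT: [charlie, juliet, charlie, golf, foxtrot, bravo, delta]
i=0: L=charlie R=charlie -> agree -> charlie
i=1: L=juliet R=juliet -> agree -> juliet
i=2: L=charlie R=charlie -> agree -> charlie
i=3: L=alpha=BASE, R=golf -> take RIGHT -> golf
i=4: L=alpha, R=foxtrot=BASE -> take LEFT -> alpha
i=5: L=bravo R=bravo -> agree -> bravo
i=6: L=foxtrot, R=delta=BASE -> take LEFT -> foxtrot

Answer: charlie
juliet
charlie
golf
alpha
bravo
foxtrot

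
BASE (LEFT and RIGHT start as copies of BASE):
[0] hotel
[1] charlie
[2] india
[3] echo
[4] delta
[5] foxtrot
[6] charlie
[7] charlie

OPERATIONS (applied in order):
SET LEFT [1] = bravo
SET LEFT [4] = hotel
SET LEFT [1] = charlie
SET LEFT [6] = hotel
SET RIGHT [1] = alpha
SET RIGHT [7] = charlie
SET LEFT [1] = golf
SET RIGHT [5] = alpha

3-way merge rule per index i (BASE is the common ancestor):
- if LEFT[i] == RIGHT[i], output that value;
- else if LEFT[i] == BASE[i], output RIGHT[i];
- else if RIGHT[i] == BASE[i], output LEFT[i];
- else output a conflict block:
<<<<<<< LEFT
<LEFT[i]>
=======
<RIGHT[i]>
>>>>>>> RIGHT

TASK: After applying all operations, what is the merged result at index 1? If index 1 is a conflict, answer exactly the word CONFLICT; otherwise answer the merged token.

Answer: CONFLICT

Derivation:
Final LEFT:  [hotel, golf, india, echo, hotel, foxtrot, hotel, charlie]
Final RIGHT: [hotel, alpha, india, echo, delta, alpha, charlie, charlie]
i=0: L=hotel R=hotel -> agree -> hotel
i=1: BASE=charlie L=golf R=alpha all differ -> CONFLICT
i=2: L=india R=india -> agree -> india
i=3: L=echo R=echo -> agree -> echo
i=4: L=hotel, R=delta=BASE -> take LEFT -> hotel
i=5: L=foxtrot=BASE, R=alpha -> take RIGHT -> alpha
i=6: L=hotel, R=charlie=BASE -> take LEFT -> hotel
i=7: L=charlie R=charlie -> agree -> charlie
Index 1 -> CONFLICT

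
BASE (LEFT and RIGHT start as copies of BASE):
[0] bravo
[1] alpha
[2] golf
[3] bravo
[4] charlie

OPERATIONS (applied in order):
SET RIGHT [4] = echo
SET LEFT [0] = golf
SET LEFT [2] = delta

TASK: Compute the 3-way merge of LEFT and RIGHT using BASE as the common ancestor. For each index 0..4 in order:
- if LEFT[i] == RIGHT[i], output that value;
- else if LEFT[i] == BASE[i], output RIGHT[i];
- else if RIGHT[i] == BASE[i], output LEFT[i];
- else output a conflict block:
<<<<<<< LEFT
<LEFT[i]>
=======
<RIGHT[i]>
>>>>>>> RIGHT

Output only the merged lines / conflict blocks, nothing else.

Answer: golf
alpha
delta
bravo
echo

Derivation:
Final LEFT:  [golf, alpha, delta, bravo, charlie]
Final RIGHT: [bravo, alpha, golf, bravo, echo]
i=0: L=golf, R=bravo=BASE -> take LEFT -> golf
i=1: L=alpha R=alpha -> agree -> alpha
i=2: L=delta, R=golf=BASE -> take LEFT -> delta
i=3: L=bravo R=bravo -> agree -> bravo
i=4: L=charlie=BASE, R=echo -> take RIGHT -> echo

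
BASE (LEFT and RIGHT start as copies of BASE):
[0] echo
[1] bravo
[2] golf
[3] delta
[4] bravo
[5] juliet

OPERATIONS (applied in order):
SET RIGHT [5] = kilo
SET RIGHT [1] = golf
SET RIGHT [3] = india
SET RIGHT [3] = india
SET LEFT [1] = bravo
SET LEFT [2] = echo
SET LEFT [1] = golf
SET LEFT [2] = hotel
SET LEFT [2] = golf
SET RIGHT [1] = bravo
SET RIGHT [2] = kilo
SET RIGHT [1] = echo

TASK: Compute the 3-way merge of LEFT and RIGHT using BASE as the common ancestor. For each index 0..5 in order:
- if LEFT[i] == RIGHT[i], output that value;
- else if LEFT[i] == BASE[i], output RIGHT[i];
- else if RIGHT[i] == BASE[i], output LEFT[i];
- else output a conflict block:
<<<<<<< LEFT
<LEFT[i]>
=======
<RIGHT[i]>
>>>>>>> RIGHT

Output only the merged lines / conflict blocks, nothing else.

Final LEFT:  [echo, golf, golf, delta, bravo, juliet]
Final RIGHT: [echo, echo, kilo, india, bravo, kilo]
i=0: L=echo R=echo -> agree -> echo
i=1: BASE=bravo L=golf R=echo all differ -> CONFLICT
i=2: L=golf=BASE, R=kilo -> take RIGHT -> kilo
i=3: L=delta=BASE, R=india -> take RIGHT -> india
i=4: L=bravo R=bravo -> agree -> bravo
i=5: L=juliet=BASE, R=kilo -> take RIGHT -> kilo

Answer: echo
<<<<<<< LEFT
golf
=======
echo
>>>>>>> RIGHT
kilo
india
bravo
kilo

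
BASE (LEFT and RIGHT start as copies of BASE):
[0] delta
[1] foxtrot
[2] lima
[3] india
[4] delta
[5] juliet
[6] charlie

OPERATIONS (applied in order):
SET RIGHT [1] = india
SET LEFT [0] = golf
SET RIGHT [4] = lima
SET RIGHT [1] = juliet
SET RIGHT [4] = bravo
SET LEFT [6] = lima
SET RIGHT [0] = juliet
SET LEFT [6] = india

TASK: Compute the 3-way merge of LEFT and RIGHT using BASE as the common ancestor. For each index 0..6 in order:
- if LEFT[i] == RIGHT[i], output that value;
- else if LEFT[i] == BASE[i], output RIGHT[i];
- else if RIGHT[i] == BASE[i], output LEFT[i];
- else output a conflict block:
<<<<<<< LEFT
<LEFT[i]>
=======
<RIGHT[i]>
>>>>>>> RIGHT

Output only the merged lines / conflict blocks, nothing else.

Final LEFT:  [golf, foxtrot, lima, india, delta, juliet, india]
Final RIGHT: [juliet, juliet, lima, india, bravo, juliet, charlie]
i=0: BASE=delta L=golf R=juliet all differ -> CONFLICT
i=1: L=foxtrot=BASE, R=juliet -> take RIGHT -> juliet
i=2: L=lima R=lima -> agree -> lima
i=3: L=india R=india -> agree -> india
i=4: L=delta=BASE, R=bravo -> take RIGHT -> bravo
i=5: L=juliet R=juliet -> agree -> juliet
i=6: L=india, R=charlie=BASE -> take LEFT -> india

Answer: <<<<<<< LEFT
golf
=======
juliet
>>>>>>> RIGHT
juliet
lima
india
bravo
juliet
india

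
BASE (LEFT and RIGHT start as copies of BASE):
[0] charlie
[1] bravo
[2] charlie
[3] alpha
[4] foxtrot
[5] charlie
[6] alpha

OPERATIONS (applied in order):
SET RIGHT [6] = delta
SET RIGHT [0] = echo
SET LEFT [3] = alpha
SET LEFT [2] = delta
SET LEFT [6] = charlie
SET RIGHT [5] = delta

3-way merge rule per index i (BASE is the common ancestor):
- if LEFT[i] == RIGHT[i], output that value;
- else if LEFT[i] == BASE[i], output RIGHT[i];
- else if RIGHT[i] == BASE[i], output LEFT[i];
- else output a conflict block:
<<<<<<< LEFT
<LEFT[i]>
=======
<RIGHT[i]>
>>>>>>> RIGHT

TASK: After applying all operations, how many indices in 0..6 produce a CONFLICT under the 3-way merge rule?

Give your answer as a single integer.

Answer: 1

Derivation:
Final LEFT:  [charlie, bravo, delta, alpha, foxtrot, charlie, charlie]
Final RIGHT: [echo, bravo, charlie, alpha, foxtrot, delta, delta]
i=0: L=charlie=BASE, R=echo -> take RIGHT -> echo
i=1: L=bravo R=bravo -> agree -> bravo
i=2: L=delta, R=charlie=BASE -> take LEFT -> delta
i=3: L=alpha R=alpha -> agree -> alpha
i=4: L=foxtrot R=foxtrot -> agree -> foxtrot
i=5: L=charlie=BASE, R=delta -> take RIGHT -> delta
i=6: BASE=alpha L=charlie R=delta all differ -> CONFLICT
Conflict count: 1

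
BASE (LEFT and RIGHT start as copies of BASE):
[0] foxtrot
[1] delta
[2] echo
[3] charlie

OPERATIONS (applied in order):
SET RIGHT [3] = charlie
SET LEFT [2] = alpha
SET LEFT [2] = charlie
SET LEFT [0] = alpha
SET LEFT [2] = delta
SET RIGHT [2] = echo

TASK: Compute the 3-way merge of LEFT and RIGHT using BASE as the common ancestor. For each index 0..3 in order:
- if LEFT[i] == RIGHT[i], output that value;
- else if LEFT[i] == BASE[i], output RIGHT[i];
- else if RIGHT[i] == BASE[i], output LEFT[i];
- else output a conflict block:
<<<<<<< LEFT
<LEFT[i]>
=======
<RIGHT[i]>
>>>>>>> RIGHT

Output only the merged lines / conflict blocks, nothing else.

Answer: alpha
delta
delta
charlie

Derivation:
Final LEFT:  [alpha, delta, delta, charlie]
Final RIGHT: [foxtrot, delta, echo, charlie]
i=0: L=alpha, R=foxtrot=BASE -> take LEFT -> alpha
i=1: L=delta R=delta -> agree -> delta
i=2: L=delta, R=echo=BASE -> take LEFT -> delta
i=3: L=charlie R=charlie -> agree -> charlie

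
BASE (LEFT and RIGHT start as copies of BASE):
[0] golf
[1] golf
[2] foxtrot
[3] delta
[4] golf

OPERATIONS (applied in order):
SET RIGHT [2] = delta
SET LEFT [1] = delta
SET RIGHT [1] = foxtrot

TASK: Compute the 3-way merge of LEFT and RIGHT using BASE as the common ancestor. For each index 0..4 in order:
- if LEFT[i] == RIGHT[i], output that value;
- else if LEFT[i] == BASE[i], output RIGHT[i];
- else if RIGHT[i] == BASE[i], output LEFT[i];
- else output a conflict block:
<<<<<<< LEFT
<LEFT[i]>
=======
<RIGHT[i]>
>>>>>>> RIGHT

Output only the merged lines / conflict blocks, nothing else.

Final LEFT:  [golf, delta, foxtrot, delta, golf]
Final RIGHT: [golf, foxtrot, delta, delta, golf]
i=0: L=golf R=golf -> agree -> golf
i=1: BASE=golf L=delta R=foxtrot all differ -> CONFLICT
i=2: L=foxtrot=BASE, R=delta -> take RIGHT -> delta
i=3: L=delta R=delta -> agree -> delta
i=4: L=golf R=golf -> agree -> golf

Answer: golf
<<<<<<< LEFT
delta
=======
foxtrot
>>>>>>> RIGHT
delta
delta
golf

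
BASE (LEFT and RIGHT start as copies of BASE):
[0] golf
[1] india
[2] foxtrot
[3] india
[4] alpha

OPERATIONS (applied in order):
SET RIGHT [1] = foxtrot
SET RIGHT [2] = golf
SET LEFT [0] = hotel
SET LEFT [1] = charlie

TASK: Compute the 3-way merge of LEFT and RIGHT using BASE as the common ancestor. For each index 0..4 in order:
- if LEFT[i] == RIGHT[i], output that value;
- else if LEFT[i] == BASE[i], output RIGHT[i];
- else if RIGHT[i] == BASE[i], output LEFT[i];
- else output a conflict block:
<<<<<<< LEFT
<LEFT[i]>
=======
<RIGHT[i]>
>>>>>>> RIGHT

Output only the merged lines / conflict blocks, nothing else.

Answer: hotel
<<<<<<< LEFT
charlie
=======
foxtrot
>>>>>>> RIGHT
golf
india
alpha

Derivation:
Final LEFT:  [hotel, charlie, foxtrot, india, alpha]
Final RIGHT: [golf, foxtrot, golf, india, alpha]
i=0: L=hotel, R=golf=BASE -> take LEFT -> hotel
i=1: BASE=india L=charlie R=foxtrot all differ -> CONFLICT
i=2: L=foxtrot=BASE, R=golf -> take RIGHT -> golf
i=3: L=india R=india -> agree -> india
i=4: L=alpha R=alpha -> agree -> alpha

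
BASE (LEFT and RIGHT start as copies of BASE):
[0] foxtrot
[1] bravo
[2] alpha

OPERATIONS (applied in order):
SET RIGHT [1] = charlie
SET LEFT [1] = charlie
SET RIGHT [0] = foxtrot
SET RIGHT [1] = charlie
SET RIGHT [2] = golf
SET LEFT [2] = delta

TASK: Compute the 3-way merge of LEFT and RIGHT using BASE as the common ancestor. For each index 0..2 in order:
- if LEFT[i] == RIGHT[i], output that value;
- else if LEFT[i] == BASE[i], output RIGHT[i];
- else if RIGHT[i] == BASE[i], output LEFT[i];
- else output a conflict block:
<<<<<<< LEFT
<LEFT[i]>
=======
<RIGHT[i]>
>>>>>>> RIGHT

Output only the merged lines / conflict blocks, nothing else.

Answer: foxtrot
charlie
<<<<<<< LEFT
delta
=======
golf
>>>>>>> RIGHT

Derivation:
Final LEFT:  [foxtrot, charlie, delta]
Final RIGHT: [foxtrot, charlie, golf]
i=0: L=foxtrot R=foxtrot -> agree -> foxtrot
i=1: L=charlie R=charlie -> agree -> charlie
i=2: BASE=alpha L=delta R=golf all differ -> CONFLICT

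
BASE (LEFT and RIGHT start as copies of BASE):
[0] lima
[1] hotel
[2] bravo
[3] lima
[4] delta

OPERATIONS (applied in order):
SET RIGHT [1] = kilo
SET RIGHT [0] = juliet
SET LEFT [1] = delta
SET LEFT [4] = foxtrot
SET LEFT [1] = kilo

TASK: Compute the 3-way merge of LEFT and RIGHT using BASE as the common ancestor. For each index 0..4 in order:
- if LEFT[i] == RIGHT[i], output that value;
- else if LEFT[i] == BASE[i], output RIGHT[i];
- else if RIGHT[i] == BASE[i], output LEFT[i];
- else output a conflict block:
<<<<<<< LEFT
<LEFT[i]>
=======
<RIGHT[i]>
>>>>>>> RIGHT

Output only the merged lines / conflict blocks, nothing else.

Final LEFT:  [lima, kilo, bravo, lima, foxtrot]
Final RIGHT: [juliet, kilo, bravo, lima, delta]
i=0: L=lima=BASE, R=juliet -> take RIGHT -> juliet
i=1: L=kilo R=kilo -> agree -> kilo
i=2: L=bravo R=bravo -> agree -> bravo
i=3: L=lima R=lima -> agree -> lima
i=4: L=foxtrot, R=delta=BASE -> take LEFT -> foxtrot

Answer: juliet
kilo
bravo
lima
foxtrot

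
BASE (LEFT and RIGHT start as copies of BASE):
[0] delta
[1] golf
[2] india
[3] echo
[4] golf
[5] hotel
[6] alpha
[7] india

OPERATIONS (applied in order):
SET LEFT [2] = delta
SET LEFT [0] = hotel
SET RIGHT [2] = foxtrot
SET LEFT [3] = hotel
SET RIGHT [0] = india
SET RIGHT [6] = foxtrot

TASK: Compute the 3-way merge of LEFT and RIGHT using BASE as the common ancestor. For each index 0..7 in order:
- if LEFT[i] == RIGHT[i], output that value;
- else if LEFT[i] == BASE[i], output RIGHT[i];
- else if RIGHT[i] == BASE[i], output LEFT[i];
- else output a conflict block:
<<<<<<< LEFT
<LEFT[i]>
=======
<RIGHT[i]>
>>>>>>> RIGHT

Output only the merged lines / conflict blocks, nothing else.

Answer: <<<<<<< LEFT
hotel
=======
india
>>>>>>> RIGHT
golf
<<<<<<< LEFT
delta
=======
foxtrot
>>>>>>> RIGHT
hotel
golf
hotel
foxtrot
india

Derivation:
Final LEFT:  [hotel, golf, delta, hotel, golf, hotel, alpha, india]
Final RIGHT: [india, golf, foxtrot, echo, golf, hotel, foxtrot, india]
i=0: BASE=delta L=hotel R=india all differ -> CONFLICT
i=1: L=golf R=golf -> agree -> golf
i=2: BASE=india L=delta R=foxtrot all differ -> CONFLICT
i=3: L=hotel, R=echo=BASE -> take LEFT -> hotel
i=4: L=golf R=golf -> agree -> golf
i=5: L=hotel R=hotel -> agree -> hotel
i=6: L=alpha=BASE, R=foxtrot -> take RIGHT -> foxtrot
i=7: L=india R=india -> agree -> india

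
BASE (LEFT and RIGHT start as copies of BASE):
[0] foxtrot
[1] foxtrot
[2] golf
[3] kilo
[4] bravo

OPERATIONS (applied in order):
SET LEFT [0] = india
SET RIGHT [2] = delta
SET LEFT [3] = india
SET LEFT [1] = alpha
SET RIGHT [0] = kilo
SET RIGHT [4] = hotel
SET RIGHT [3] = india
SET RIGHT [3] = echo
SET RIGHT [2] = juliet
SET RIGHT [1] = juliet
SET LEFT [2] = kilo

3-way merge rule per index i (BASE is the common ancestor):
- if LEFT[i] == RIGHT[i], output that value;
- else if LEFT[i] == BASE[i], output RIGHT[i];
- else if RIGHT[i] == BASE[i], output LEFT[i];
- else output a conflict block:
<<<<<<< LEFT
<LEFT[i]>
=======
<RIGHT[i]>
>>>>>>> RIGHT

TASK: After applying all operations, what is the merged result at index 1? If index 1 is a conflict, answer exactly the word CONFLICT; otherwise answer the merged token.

Final LEFT:  [india, alpha, kilo, india, bravo]
Final RIGHT: [kilo, juliet, juliet, echo, hotel]
i=0: BASE=foxtrot L=india R=kilo all differ -> CONFLICT
i=1: BASE=foxtrot L=alpha R=juliet all differ -> CONFLICT
i=2: BASE=golf L=kilo R=juliet all differ -> CONFLICT
i=3: BASE=kilo L=india R=echo all differ -> CONFLICT
i=4: L=bravo=BASE, R=hotel -> take RIGHT -> hotel
Index 1 -> CONFLICT

Answer: CONFLICT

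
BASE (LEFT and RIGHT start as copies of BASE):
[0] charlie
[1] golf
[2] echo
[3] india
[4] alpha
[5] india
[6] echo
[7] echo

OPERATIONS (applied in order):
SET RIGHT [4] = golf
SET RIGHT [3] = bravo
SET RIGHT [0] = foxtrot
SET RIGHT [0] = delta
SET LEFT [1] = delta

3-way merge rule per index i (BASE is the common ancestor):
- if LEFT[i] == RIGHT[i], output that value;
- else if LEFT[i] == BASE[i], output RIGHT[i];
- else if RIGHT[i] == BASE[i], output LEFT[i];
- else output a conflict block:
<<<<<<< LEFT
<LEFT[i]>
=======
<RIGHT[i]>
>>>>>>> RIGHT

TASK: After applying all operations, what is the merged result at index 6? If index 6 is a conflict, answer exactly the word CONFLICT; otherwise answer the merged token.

Final LEFT:  [charlie, delta, echo, india, alpha, india, echo, echo]
Final RIGHT: [delta, golf, echo, bravo, golf, india, echo, echo]
i=0: L=charlie=BASE, R=delta -> take RIGHT -> delta
i=1: L=delta, R=golf=BASE -> take LEFT -> delta
i=2: L=echo R=echo -> agree -> echo
i=3: L=india=BASE, R=bravo -> take RIGHT -> bravo
i=4: L=alpha=BASE, R=golf -> take RIGHT -> golf
i=5: L=india R=india -> agree -> india
i=6: L=echo R=echo -> agree -> echo
i=7: L=echo R=echo -> agree -> echo
Index 6 -> echo

Answer: echo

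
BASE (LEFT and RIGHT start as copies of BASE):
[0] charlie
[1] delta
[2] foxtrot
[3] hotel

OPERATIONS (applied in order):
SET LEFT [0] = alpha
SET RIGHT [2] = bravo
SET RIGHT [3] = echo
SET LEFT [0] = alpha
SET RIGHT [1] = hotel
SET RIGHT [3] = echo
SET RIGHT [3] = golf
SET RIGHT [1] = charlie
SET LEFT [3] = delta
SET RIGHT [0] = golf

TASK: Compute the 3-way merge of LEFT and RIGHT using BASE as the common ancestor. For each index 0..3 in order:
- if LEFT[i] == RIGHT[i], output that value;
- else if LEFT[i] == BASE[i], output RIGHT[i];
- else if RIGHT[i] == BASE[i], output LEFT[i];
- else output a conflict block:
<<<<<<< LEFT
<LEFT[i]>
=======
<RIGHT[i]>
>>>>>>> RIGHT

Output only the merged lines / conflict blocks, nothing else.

Final LEFT:  [alpha, delta, foxtrot, delta]
Final RIGHT: [golf, charlie, bravo, golf]
i=0: BASE=charlie L=alpha R=golf all differ -> CONFLICT
i=1: L=delta=BASE, R=charlie -> take RIGHT -> charlie
i=2: L=foxtrot=BASE, R=bravo -> take RIGHT -> bravo
i=3: BASE=hotel L=delta R=golf all differ -> CONFLICT

Answer: <<<<<<< LEFT
alpha
=======
golf
>>>>>>> RIGHT
charlie
bravo
<<<<<<< LEFT
delta
=======
golf
>>>>>>> RIGHT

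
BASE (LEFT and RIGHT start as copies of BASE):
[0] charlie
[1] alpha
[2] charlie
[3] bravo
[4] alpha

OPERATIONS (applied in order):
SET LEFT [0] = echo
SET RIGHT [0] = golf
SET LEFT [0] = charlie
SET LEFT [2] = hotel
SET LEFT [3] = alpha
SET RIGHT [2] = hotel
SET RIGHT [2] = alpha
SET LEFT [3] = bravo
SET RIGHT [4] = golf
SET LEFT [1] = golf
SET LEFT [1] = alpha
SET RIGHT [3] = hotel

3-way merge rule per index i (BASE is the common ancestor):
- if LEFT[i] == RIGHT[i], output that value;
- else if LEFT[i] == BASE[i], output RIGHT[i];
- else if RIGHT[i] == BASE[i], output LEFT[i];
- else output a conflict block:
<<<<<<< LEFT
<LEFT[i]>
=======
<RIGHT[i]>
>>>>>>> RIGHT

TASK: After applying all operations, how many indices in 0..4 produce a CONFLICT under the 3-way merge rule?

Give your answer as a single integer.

Final LEFT:  [charlie, alpha, hotel, bravo, alpha]
Final RIGHT: [golf, alpha, alpha, hotel, golf]
i=0: L=charlie=BASE, R=golf -> take RIGHT -> golf
i=1: L=alpha R=alpha -> agree -> alpha
i=2: BASE=charlie L=hotel R=alpha all differ -> CONFLICT
i=3: L=bravo=BASE, R=hotel -> take RIGHT -> hotel
i=4: L=alpha=BASE, R=golf -> take RIGHT -> golf
Conflict count: 1

Answer: 1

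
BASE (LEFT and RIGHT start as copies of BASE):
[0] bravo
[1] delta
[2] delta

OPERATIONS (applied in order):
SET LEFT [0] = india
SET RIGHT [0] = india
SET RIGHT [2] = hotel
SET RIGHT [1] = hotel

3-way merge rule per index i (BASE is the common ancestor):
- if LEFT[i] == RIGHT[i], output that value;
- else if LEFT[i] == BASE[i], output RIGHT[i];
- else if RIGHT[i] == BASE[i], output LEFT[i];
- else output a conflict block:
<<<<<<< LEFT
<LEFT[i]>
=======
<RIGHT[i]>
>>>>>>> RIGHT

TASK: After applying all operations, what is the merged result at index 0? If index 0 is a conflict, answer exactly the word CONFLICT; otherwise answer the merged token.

Answer: india

Derivation:
Final LEFT:  [india, delta, delta]
Final RIGHT: [india, hotel, hotel]
i=0: L=india R=india -> agree -> india
i=1: L=delta=BASE, R=hotel -> take RIGHT -> hotel
i=2: L=delta=BASE, R=hotel -> take RIGHT -> hotel
Index 0 -> india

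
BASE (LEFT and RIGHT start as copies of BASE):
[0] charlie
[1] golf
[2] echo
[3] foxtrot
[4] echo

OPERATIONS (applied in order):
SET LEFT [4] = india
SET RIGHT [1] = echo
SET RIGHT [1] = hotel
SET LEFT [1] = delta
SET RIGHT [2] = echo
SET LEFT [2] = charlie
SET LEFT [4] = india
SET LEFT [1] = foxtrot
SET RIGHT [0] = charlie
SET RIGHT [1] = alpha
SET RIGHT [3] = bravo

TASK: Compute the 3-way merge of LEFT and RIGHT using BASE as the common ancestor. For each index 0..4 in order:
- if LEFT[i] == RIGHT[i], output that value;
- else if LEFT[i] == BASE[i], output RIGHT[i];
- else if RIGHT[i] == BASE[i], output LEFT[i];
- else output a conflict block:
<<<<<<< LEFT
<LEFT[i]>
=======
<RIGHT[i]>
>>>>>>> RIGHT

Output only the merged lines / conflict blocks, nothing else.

Final LEFT:  [charlie, foxtrot, charlie, foxtrot, india]
Final RIGHT: [charlie, alpha, echo, bravo, echo]
i=0: L=charlie R=charlie -> agree -> charlie
i=1: BASE=golf L=foxtrot R=alpha all differ -> CONFLICT
i=2: L=charlie, R=echo=BASE -> take LEFT -> charlie
i=3: L=foxtrot=BASE, R=bravo -> take RIGHT -> bravo
i=4: L=india, R=echo=BASE -> take LEFT -> india

Answer: charlie
<<<<<<< LEFT
foxtrot
=======
alpha
>>>>>>> RIGHT
charlie
bravo
india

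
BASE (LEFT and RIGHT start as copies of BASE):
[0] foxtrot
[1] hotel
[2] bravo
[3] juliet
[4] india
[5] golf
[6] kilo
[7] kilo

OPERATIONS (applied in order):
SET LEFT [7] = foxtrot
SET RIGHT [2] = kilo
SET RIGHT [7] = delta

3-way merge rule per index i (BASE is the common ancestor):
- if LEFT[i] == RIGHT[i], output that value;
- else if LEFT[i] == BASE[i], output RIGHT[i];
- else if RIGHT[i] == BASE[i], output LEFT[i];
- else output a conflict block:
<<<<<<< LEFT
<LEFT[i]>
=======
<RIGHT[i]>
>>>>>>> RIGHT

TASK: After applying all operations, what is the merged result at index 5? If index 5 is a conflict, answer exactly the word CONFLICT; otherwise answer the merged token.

Final LEFT:  [foxtrot, hotel, bravo, juliet, india, golf, kilo, foxtrot]
Final RIGHT: [foxtrot, hotel, kilo, juliet, india, golf, kilo, delta]
i=0: L=foxtrot R=foxtrot -> agree -> foxtrot
i=1: L=hotel R=hotel -> agree -> hotel
i=2: L=bravo=BASE, R=kilo -> take RIGHT -> kilo
i=3: L=juliet R=juliet -> agree -> juliet
i=4: L=india R=india -> agree -> india
i=5: L=golf R=golf -> agree -> golf
i=6: L=kilo R=kilo -> agree -> kilo
i=7: BASE=kilo L=foxtrot R=delta all differ -> CONFLICT
Index 5 -> golf

Answer: golf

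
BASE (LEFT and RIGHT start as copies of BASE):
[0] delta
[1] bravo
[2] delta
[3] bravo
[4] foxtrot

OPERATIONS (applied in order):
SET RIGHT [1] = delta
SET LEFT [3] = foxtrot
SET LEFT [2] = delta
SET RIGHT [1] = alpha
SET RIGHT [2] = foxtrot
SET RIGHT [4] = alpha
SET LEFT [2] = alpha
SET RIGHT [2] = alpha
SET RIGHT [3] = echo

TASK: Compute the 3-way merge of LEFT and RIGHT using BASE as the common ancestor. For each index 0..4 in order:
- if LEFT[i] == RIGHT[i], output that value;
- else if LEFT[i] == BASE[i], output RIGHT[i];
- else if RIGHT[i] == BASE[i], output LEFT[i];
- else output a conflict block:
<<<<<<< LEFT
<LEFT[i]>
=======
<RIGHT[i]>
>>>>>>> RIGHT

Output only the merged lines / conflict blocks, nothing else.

Final LEFT:  [delta, bravo, alpha, foxtrot, foxtrot]
Final RIGHT: [delta, alpha, alpha, echo, alpha]
i=0: L=delta R=delta -> agree -> delta
i=1: L=bravo=BASE, R=alpha -> take RIGHT -> alpha
i=2: L=alpha R=alpha -> agree -> alpha
i=3: BASE=bravo L=foxtrot R=echo all differ -> CONFLICT
i=4: L=foxtrot=BASE, R=alpha -> take RIGHT -> alpha

Answer: delta
alpha
alpha
<<<<<<< LEFT
foxtrot
=======
echo
>>>>>>> RIGHT
alpha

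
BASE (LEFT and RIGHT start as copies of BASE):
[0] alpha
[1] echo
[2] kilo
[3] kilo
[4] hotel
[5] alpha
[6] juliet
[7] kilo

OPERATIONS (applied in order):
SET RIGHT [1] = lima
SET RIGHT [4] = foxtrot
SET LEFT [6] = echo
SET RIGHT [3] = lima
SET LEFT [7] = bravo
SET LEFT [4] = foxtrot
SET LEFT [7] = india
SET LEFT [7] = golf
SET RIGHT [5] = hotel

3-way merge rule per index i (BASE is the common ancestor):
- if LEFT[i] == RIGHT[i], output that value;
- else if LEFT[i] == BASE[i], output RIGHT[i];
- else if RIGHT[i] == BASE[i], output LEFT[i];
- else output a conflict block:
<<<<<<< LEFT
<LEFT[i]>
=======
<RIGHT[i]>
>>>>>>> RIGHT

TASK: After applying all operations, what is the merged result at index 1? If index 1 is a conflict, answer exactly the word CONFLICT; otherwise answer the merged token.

Final LEFT:  [alpha, echo, kilo, kilo, foxtrot, alpha, echo, golf]
Final RIGHT: [alpha, lima, kilo, lima, foxtrot, hotel, juliet, kilo]
i=0: L=alpha R=alpha -> agree -> alpha
i=1: L=echo=BASE, R=lima -> take RIGHT -> lima
i=2: L=kilo R=kilo -> agree -> kilo
i=3: L=kilo=BASE, R=lima -> take RIGHT -> lima
i=4: L=foxtrot R=foxtrot -> agree -> foxtrot
i=5: L=alpha=BASE, R=hotel -> take RIGHT -> hotel
i=6: L=echo, R=juliet=BASE -> take LEFT -> echo
i=7: L=golf, R=kilo=BASE -> take LEFT -> golf
Index 1 -> lima

Answer: lima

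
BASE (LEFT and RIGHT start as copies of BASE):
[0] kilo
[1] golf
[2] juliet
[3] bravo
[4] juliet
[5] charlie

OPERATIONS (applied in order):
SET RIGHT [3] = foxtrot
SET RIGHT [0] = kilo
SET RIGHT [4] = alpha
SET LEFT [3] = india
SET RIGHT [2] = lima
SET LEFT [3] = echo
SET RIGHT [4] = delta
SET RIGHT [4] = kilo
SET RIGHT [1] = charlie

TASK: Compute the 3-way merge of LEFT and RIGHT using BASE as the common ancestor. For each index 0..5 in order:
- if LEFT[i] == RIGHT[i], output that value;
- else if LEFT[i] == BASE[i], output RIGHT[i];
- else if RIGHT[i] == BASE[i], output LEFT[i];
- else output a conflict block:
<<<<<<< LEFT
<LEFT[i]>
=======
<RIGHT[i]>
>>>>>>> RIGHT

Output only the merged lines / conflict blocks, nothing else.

Answer: kilo
charlie
lima
<<<<<<< LEFT
echo
=======
foxtrot
>>>>>>> RIGHT
kilo
charlie

Derivation:
Final LEFT:  [kilo, golf, juliet, echo, juliet, charlie]
Final RIGHT: [kilo, charlie, lima, foxtrot, kilo, charlie]
i=0: L=kilo R=kilo -> agree -> kilo
i=1: L=golf=BASE, R=charlie -> take RIGHT -> charlie
i=2: L=juliet=BASE, R=lima -> take RIGHT -> lima
i=3: BASE=bravo L=echo R=foxtrot all differ -> CONFLICT
i=4: L=juliet=BASE, R=kilo -> take RIGHT -> kilo
i=5: L=charlie R=charlie -> agree -> charlie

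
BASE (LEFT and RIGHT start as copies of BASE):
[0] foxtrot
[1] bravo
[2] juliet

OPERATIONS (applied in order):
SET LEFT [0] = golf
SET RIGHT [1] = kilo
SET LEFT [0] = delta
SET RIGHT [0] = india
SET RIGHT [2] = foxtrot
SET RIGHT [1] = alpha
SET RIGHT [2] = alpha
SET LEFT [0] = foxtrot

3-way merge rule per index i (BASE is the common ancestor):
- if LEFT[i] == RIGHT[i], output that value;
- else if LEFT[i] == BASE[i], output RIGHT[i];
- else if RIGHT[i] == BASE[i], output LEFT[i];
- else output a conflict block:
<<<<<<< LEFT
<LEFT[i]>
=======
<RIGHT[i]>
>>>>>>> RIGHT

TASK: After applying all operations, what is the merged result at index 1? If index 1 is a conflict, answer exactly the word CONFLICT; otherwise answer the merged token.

Answer: alpha

Derivation:
Final LEFT:  [foxtrot, bravo, juliet]
Final RIGHT: [india, alpha, alpha]
i=0: L=foxtrot=BASE, R=india -> take RIGHT -> india
i=1: L=bravo=BASE, R=alpha -> take RIGHT -> alpha
i=2: L=juliet=BASE, R=alpha -> take RIGHT -> alpha
Index 1 -> alpha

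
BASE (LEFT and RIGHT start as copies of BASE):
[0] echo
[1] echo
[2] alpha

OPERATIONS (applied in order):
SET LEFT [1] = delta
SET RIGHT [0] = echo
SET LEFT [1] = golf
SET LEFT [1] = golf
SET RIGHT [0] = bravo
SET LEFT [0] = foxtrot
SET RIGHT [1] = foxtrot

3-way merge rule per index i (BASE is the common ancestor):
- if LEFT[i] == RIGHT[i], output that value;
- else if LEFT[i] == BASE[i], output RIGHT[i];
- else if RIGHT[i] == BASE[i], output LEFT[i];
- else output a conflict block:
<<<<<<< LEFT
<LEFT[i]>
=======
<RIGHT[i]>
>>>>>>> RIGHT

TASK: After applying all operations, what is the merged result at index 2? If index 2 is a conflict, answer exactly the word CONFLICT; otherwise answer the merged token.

Answer: alpha

Derivation:
Final LEFT:  [foxtrot, golf, alpha]
Final RIGHT: [bravo, foxtrot, alpha]
i=0: BASE=echo L=foxtrot R=bravo all differ -> CONFLICT
i=1: BASE=echo L=golf R=foxtrot all differ -> CONFLICT
i=2: L=alpha R=alpha -> agree -> alpha
Index 2 -> alpha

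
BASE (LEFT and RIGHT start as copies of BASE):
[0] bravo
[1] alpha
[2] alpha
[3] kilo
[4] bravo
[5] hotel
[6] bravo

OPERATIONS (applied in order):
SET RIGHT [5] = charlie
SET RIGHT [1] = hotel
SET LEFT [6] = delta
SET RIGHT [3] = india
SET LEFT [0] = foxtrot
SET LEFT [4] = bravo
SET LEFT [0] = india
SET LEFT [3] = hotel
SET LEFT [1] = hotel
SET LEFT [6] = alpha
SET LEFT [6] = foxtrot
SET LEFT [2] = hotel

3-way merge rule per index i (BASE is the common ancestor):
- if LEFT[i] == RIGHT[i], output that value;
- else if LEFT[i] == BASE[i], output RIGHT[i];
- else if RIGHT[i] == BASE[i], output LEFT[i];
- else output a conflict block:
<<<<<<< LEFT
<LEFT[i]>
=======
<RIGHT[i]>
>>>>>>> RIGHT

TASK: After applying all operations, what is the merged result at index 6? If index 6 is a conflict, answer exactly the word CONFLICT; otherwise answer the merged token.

Final LEFT:  [india, hotel, hotel, hotel, bravo, hotel, foxtrot]
Final RIGHT: [bravo, hotel, alpha, india, bravo, charlie, bravo]
i=0: L=india, R=bravo=BASE -> take LEFT -> india
i=1: L=hotel R=hotel -> agree -> hotel
i=2: L=hotel, R=alpha=BASE -> take LEFT -> hotel
i=3: BASE=kilo L=hotel R=india all differ -> CONFLICT
i=4: L=bravo R=bravo -> agree -> bravo
i=5: L=hotel=BASE, R=charlie -> take RIGHT -> charlie
i=6: L=foxtrot, R=bravo=BASE -> take LEFT -> foxtrot
Index 6 -> foxtrot

Answer: foxtrot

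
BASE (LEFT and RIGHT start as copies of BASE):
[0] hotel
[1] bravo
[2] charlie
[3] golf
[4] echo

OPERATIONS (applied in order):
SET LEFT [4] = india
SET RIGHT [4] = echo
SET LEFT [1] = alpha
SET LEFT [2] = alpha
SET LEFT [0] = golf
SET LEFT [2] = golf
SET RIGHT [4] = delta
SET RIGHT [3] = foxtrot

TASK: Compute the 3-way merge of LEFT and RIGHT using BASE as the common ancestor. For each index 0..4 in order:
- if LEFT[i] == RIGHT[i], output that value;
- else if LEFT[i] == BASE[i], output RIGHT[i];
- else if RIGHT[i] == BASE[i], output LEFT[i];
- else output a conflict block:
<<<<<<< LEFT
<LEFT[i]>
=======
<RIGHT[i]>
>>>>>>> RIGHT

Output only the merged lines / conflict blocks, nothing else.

Answer: golf
alpha
golf
foxtrot
<<<<<<< LEFT
india
=======
delta
>>>>>>> RIGHT

Derivation:
Final LEFT:  [golf, alpha, golf, golf, india]
Final RIGHT: [hotel, bravo, charlie, foxtrot, delta]
i=0: L=golf, R=hotel=BASE -> take LEFT -> golf
i=1: L=alpha, R=bravo=BASE -> take LEFT -> alpha
i=2: L=golf, R=charlie=BASE -> take LEFT -> golf
i=3: L=golf=BASE, R=foxtrot -> take RIGHT -> foxtrot
i=4: BASE=echo L=india R=delta all differ -> CONFLICT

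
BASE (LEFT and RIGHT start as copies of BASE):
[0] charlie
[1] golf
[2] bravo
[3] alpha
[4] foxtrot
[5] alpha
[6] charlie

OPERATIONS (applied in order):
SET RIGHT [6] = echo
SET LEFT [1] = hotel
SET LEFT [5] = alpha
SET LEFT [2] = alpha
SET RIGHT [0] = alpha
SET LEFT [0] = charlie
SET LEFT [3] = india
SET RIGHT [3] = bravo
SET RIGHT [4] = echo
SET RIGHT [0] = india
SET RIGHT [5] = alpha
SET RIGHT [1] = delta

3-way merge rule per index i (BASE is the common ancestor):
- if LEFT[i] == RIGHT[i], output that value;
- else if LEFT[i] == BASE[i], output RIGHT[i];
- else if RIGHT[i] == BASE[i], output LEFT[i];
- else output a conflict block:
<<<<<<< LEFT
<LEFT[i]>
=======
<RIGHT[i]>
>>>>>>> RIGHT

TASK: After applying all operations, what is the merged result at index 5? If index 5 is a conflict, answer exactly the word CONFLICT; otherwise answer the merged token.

Answer: alpha

Derivation:
Final LEFT:  [charlie, hotel, alpha, india, foxtrot, alpha, charlie]
Final RIGHT: [india, delta, bravo, bravo, echo, alpha, echo]
i=0: L=charlie=BASE, R=india -> take RIGHT -> india
i=1: BASE=golf L=hotel R=delta all differ -> CONFLICT
i=2: L=alpha, R=bravo=BASE -> take LEFT -> alpha
i=3: BASE=alpha L=india R=bravo all differ -> CONFLICT
i=4: L=foxtrot=BASE, R=echo -> take RIGHT -> echo
i=5: L=alpha R=alpha -> agree -> alpha
i=6: L=charlie=BASE, R=echo -> take RIGHT -> echo
Index 5 -> alpha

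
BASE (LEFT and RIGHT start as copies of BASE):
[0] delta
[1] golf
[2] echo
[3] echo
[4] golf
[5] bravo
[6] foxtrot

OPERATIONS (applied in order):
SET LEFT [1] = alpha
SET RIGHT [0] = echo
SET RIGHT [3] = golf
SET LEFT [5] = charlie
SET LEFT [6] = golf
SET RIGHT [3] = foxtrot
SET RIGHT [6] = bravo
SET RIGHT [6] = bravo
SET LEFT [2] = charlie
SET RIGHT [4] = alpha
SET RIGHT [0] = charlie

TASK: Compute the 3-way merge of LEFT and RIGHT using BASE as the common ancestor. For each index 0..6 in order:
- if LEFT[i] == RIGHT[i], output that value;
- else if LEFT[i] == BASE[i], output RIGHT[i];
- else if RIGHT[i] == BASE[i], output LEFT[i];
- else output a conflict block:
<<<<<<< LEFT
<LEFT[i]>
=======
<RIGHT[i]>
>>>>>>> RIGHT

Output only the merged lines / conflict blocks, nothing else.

Answer: charlie
alpha
charlie
foxtrot
alpha
charlie
<<<<<<< LEFT
golf
=======
bravo
>>>>>>> RIGHT

Derivation:
Final LEFT:  [delta, alpha, charlie, echo, golf, charlie, golf]
Final RIGHT: [charlie, golf, echo, foxtrot, alpha, bravo, bravo]
i=0: L=delta=BASE, R=charlie -> take RIGHT -> charlie
i=1: L=alpha, R=golf=BASE -> take LEFT -> alpha
i=2: L=charlie, R=echo=BASE -> take LEFT -> charlie
i=3: L=echo=BASE, R=foxtrot -> take RIGHT -> foxtrot
i=4: L=golf=BASE, R=alpha -> take RIGHT -> alpha
i=5: L=charlie, R=bravo=BASE -> take LEFT -> charlie
i=6: BASE=foxtrot L=golf R=bravo all differ -> CONFLICT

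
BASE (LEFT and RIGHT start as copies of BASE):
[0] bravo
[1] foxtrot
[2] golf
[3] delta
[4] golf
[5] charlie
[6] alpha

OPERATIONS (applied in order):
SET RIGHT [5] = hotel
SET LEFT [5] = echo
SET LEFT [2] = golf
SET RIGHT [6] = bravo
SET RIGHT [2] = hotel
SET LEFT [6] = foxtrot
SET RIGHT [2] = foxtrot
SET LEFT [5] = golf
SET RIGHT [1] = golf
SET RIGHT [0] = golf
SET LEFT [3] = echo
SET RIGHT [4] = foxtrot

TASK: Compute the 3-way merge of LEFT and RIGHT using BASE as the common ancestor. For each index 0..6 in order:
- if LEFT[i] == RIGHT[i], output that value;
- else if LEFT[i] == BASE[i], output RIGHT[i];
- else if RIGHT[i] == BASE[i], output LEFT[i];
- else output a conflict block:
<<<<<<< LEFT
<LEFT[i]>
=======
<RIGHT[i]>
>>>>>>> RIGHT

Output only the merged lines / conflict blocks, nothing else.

Final LEFT:  [bravo, foxtrot, golf, echo, golf, golf, foxtrot]
Final RIGHT: [golf, golf, foxtrot, delta, foxtrot, hotel, bravo]
i=0: L=bravo=BASE, R=golf -> take RIGHT -> golf
i=1: L=foxtrot=BASE, R=golf -> take RIGHT -> golf
i=2: L=golf=BASE, R=foxtrot -> take RIGHT -> foxtrot
i=3: L=echo, R=delta=BASE -> take LEFT -> echo
i=4: L=golf=BASE, R=foxtrot -> take RIGHT -> foxtrot
i=5: BASE=charlie L=golf R=hotel all differ -> CONFLICT
i=6: BASE=alpha L=foxtrot R=bravo all differ -> CONFLICT

Answer: golf
golf
foxtrot
echo
foxtrot
<<<<<<< LEFT
golf
=======
hotel
>>>>>>> RIGHT
<<<<<<< LEFT
foxtrot
=======
bravo
>>>>>>> RIGHT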